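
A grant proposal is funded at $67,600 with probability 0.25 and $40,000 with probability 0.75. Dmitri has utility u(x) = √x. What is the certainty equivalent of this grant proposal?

$46,225

E[u] = 0.25·√67600 + 0.75·√40000 = 0.25·260 + 0.75·200 = 215
CE = (215)² = 46225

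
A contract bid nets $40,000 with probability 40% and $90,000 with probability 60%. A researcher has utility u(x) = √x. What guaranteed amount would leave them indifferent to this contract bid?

$67,600

E[u] = 0.4·√40000 + 0.6·√90000 = 0.4·200 + 0.6·300 = 260
CE = (260)² = 67600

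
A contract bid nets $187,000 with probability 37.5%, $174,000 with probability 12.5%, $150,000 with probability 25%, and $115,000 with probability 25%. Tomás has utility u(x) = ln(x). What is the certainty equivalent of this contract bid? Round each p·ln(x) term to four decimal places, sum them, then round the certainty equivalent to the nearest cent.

$155,328.89

E[u] = 0.375·ln(187000) + 0.125·ln(174000) + 0.25·ln(150000) + 0.25·ln(115000) = 4.5521 + 1.5084 + 2.9796 + 2.9132 = 11.9533
CE = e^11.9533 ≈ 155328.89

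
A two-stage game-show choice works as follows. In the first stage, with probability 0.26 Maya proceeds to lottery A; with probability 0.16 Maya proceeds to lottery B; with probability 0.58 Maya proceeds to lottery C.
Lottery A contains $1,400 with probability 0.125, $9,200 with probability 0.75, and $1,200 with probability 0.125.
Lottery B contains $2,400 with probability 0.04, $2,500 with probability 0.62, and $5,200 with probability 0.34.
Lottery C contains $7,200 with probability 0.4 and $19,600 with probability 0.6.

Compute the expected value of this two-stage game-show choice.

$10,915.94

EV(A) = 0.125 × 1400 + 0.75 × 9200 + 0.125 × 1200 = 175 + 6900 + 150 = 7225
EV(B) = 0.04 × 2400 + 0.62 × 2500 + 0.34 × 5200 = 96 + 1550 + 1768 = 3414
EV(C) = 0.4 × 7200 + 0.6 × 19600 = 2880 + 11760 = 14640
Overall = 0.26 × 7225 + 0.16 × 3414 + 0.58 × 14640 = 1878.5 + 546.24 + 8491.2 = 10915.94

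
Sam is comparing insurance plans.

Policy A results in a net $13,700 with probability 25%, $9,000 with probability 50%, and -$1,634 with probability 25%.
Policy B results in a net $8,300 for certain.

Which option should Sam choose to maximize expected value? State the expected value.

Policy A = 0.25 × 13700 + 0.5 × 9000 + 0.25 × (-1634) = 3425 + 4500 − 408.5 = 7516.5
Policy B: 8300 (certain)

Policy B ($8,300)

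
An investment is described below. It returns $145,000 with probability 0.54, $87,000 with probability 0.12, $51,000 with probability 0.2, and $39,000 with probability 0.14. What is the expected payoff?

EV = 0.54 × 145000 + 0.12 × 87000 + 0.2 × 51000 + 0.14 × 39000 = 78300 + 10440 + 10200 + 5460 = 104400

$104,400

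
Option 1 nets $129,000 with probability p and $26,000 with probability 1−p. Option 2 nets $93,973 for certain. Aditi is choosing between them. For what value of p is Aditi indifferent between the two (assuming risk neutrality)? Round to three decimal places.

p·129000 + (1−p)·26000 = 93973
103000p + 26000 = 93973
p = (93973 − 26000) / 103000

p = 0.660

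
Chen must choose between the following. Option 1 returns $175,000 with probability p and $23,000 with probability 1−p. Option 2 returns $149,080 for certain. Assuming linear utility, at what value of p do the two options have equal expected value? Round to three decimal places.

p = 0.829

p·175000 + (1−p)·23000 = 149080
152000p + 23000 = 149080
p = (149080 − 23000) / 152000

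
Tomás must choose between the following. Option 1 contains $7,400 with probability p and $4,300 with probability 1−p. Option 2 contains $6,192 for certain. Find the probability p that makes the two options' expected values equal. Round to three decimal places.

p = 0.610

p·7400 + (1−p)·4300 = 6192
3100p + 4300 = 6192
p = (6192 − 4300) / 3100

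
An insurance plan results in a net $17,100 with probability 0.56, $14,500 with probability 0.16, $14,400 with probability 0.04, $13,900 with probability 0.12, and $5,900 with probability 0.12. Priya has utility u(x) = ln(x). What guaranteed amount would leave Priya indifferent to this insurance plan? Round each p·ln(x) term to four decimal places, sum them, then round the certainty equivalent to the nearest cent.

$14,200.04

E[u] = 0.56·ln(17100) + 0.16·ln(14500) + 0.04·ln(14400) + 0.12·ln(13900) + 0.12·ln(5900) = 5.4582 + 1.5331 + 0.3830 + 1.1448 + 1.0419 = 9.5610
CE = e^9.5610 ≈ 14200.04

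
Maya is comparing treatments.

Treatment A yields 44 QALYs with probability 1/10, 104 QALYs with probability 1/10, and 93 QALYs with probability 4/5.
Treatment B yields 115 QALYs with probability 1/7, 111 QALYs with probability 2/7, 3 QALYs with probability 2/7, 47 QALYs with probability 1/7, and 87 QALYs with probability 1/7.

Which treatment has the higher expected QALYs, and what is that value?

Treatment A (89.2 QALYs)

Treatment A = 1/10 × 44 + 1/10 × 104 + 4/5 × 93 = 4.4 + 10.4 + 74.4 = 89.2
Treatment B = 1/7 × 115 + 2/7 × 111 + 2/7 × 3 + 1/7 × 47 + 1/7 × 87 = 16.4286 + 31.7143 + 0.8571 + 6.7143 + 12.4286 = 68.1429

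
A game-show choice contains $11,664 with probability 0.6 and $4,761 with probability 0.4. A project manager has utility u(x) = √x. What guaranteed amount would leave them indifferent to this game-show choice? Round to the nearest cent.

$8,537.76

E[u] = 0.6·√11664 + 0.4·√4761 = 0.6·108 + 0.4·69 = 92.4
CE = (92.4)² = 8537.76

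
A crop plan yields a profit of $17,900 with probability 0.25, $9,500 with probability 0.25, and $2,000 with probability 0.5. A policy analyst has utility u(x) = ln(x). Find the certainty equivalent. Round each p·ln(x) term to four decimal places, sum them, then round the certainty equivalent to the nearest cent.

$5,107.17

E[u] = 0.25·ln(17900) + 0.25·ln(9500) + 0.5·ln(2000) = 2.4481 + 2.2898 + 3.8005 = 8.5384
CE = e^8.5384 ≈ 5107.17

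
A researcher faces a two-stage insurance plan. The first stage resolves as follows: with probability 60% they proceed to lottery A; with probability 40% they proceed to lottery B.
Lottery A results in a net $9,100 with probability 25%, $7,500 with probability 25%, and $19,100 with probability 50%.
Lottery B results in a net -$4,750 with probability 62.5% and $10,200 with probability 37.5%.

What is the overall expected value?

EV(A) = 0.25 × 9100 + 0.25 × 7500 + 0.5 × 19100 = 2275 + 1875 + 9550 = 13700
EV(B) = 0.625 × (-4750) + 0.375 × 10200 = -2968.75 + 3825 = 856.25
Overall = 0.6 × 13700 + 0.4 × 856.25 = 8220 + 342.5 = 8562.5

$8,562.50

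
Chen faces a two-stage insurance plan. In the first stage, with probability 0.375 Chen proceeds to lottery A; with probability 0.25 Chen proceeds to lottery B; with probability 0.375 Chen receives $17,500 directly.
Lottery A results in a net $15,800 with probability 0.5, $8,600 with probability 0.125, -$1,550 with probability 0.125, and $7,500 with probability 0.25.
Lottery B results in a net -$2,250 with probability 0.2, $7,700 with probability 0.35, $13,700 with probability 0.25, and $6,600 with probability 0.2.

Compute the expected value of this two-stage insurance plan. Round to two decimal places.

$12,306.09

EV(A) = 0.5 × 15800 + 0.125 × 8600 + 0.125 × (-1550) + 0.25 × 7500 = 7900 + 1075 − 193.75 + 1875 = 10656.25
EV(B) = 0.2 × (-2250) + 0.35 × 7700 + 0.25 × 13700 + 0.2 × 6600 = -450 + 2695 + 3425 + 1320 = 6990
Branch C: 17500 (certain)
Overall = 0.375 × 10656.25 + 0.25 × 6990 + 0.375 × 17500 = 3996.09375 + 1747.5 + 6562.5 = 12306.09375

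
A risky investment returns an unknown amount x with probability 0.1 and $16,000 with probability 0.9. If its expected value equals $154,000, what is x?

0.1·x + 0.9·16000 = 154000
0.1·x = 154000 − 14400 = 139600
x = 139600 / 0.1 = 1396000

x = $1,396,000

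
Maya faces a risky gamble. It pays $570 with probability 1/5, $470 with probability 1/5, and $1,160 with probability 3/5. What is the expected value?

EV = 1/5 × 570 + 1/5 × 470 + 3/5 × 1160 = 114 + 94 + 696 = 904

$904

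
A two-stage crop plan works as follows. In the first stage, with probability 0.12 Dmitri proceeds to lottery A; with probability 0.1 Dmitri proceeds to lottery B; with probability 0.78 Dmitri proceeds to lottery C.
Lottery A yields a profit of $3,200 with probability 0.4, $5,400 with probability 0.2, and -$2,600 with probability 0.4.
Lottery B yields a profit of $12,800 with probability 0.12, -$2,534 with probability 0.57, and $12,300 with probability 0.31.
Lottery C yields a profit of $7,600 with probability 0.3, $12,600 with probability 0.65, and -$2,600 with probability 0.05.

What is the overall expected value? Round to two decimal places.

EV(A) = 0.4 × 3200 + 0.2 × 5400 + 0.4 × (-2600) = 1280 + 1080 − 1040 = 1320
EV(B) = 0.12 × 12800 + 0.57 × (-2534) + 0.31 × 12300 = 1536 − 1444.38 + 3813 = 3904.62
EV(C) = 0.3 × 7600 + 0.65 × 12600 + 0.05 × (-2600) = 2280 + 8190 − 130 = 10340
Overall = 0.12 × 1320 + 0.1 × 3904.62 + 0.78 × 10340 = 158.4 + 390.462 + 8065.2 = 8614.062

$8,614.06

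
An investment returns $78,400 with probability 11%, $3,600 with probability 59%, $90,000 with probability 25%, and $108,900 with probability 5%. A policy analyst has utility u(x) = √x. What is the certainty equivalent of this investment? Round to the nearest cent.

$24,869.29

E[u] = 0.11·√78400 + 0.59·√3600 + 0.25·√90000 + 0.05·√108900 = 0.11·280 + 0.59·60 + 0.25·300 + 0.05·330 = 157.7
CE = (157.7)² = 24869.29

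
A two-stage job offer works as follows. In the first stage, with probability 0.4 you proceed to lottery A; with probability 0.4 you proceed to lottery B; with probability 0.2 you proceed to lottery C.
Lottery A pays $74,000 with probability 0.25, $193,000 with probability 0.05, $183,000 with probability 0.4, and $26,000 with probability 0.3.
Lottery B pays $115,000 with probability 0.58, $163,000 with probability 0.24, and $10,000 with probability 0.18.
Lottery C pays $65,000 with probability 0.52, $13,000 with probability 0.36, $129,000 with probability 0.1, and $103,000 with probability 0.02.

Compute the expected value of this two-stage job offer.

EV(A) = 0.25 × 74000 + 0.05 × 193000 + 0.4 × 183000 + 0.3 × 26000 = 18500 + 9650 + 73200 + 7800 = 109150
EV(B) = 0.58 × 115000 + 0.24 × 163000 + 0.18 × 10000 = 66700 + 39120 + 1800 = 107620
EV(C) = 0.52 × 65000 + 0.36 × 13000 + 0.1 × 129000 + 0.02 × 103000 = 33800 + 4680 + 12900 + 2060 = 53440
Overall = 0.4 × 109150 + 0.4 × 107620 + 0.2 × 53440 = 43660 + 43048 + 10688 = 97396

$97,396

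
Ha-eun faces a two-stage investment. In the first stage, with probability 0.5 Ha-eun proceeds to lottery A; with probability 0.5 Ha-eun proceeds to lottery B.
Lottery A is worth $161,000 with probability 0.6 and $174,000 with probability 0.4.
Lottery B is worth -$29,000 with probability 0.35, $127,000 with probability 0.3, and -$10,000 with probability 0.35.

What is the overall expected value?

$95,325

EV(A) = 0.6 × 161000 + 0.4 × 174000 = 96600 + 69600 = 166200
EV(B) = 0.35 × (-29000) + 0.3 × 127000 + 0.35 × (-10000) = -10150 + 38100 − 3500 = 24450
Overall = 0.5 × 166200 + 0.5 × 24450 = 83100 + 12225 = 95325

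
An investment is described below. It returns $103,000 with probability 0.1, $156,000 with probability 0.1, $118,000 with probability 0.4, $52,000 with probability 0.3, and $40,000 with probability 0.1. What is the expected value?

$92,700

EV = 0.1 × 103000 + 0.1 × 156000 + 0.4 × 118000 + 0.3 × 52000 + 0.1 × 40000 = 10300 + 15600 + 47200 + 15600 + 4000 = 92700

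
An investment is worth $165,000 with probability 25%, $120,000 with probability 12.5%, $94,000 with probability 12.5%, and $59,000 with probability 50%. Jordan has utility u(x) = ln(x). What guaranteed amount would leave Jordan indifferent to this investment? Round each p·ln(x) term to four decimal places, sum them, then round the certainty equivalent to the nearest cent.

$88,371.08

E[u] = 0.25·ln(165000) + 0.125·ln(120000) + 0.125·ln(94000) + 0.5·ln(59000) = 3.0034 + 1.4619 + 1.4314 + 5.4926 = 11.3893
CE = e^11.3893 ≈ 88371.08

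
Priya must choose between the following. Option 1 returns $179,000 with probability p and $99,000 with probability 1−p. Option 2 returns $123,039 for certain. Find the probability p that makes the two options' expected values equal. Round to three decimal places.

p = 0.300

p·179000 + (1−p)·99000 = 123039
80000p + 99000 = 123039
p = (123039 − 99000) / 80000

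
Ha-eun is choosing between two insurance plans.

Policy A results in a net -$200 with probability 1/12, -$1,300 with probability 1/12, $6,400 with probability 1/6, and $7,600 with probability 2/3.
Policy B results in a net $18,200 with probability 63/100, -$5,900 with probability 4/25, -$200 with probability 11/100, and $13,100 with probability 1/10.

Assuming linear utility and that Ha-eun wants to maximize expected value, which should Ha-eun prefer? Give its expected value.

Policy A = 1/12 × (-200) + 1/12 × (-1300) + 1/6 × 6400 + 2/3 × 7600 = -16.6667 − 108.3333 + 1066.6667 + 5066.6667 = 6008.3333
Policy B = 63/100 × 18200 + 4/25 × (-5900) + 11/100 × (-200) + 1/10 × 13100 = 11466 − 944 − 22 + 1310 = 11810

Policy B ($11,810)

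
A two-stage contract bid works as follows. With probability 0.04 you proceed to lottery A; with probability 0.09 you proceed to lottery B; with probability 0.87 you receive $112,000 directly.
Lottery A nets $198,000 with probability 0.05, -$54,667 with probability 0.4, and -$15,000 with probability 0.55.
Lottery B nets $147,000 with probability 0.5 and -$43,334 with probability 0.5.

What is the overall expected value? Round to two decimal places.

$101,296.30

EV(A) = 0.05 × 198000 + 0.4 × (-54667) + 0.55 × (-15000) = 9900 − 21866.8 − 8250 = -20216.8
EV(B) = 0.5 × 147000 + 0.5 × (-43334) = 73500 − 21667 = 51833
Branch C: 112000 (certain)
Overall = 0.04 × (-20216.8) + 0.09 × 51833 + 0.87 × 112000 = -808.672 + 4664.97 + 97440 = 101296.298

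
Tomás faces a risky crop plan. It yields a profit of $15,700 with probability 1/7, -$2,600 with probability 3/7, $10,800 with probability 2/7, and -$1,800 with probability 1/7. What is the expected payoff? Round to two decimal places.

$3,957.14

EV = 1/7 × 15700 + 3/7 × (-2600) + 2/7 × 10800 + 1/7 × (-1800) = 2242.8571 − 1114.2857 + 3085.7143 − 257.1429 = 3957.1429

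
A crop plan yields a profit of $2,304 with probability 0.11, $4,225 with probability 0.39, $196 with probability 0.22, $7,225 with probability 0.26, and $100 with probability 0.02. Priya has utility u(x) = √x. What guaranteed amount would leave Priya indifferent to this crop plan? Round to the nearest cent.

$3,137.12

E[u] = 0.11·√2304 + 0.39·√4225 + 0.22·√196 + 0.26·√7225 + 0.02·√100 = 0.11·48 + 0.39·65 + 0.22·14 + 0.26·85 + 0.02·10 = 56.01
CE = (56.01)² = 3137.1201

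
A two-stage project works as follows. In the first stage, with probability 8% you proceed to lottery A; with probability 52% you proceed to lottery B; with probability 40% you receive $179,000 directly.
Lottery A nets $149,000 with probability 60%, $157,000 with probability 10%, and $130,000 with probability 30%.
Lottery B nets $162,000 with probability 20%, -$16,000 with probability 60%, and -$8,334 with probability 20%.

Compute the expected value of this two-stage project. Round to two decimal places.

EV(A) = 0.6 × 149000 + 0.1 × 157000 + 0.3 × 130000 = 89400 + 15700 + 39000 = 144100
EV(B) = 0.2 × 162000 + 0.6 × (-16000) + 0.2 × (-8334) = 32400 − 9600 − 1666.8 = 21133.2
Branch C: 179000 (certain)
Overall = 0.08 × 144100 + 0.52 × 21133.2 + 0.4 × 179000 = 11528 + 10989.264 + 71600 = 94117.264

$94,117.26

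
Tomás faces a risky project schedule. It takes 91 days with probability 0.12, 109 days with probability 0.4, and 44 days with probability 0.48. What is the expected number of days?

75.64 days

EV = 0.12 × 91 + 0.4 × 109 + 0.48 × 44 = 10.92 + 43.6 + 21.12 = 75.64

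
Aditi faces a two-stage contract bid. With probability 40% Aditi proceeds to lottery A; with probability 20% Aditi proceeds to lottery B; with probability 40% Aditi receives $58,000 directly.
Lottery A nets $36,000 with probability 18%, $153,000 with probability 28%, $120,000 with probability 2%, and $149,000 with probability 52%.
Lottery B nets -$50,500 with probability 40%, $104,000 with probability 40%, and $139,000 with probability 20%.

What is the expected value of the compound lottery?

$84,720

EV(A) = 0.18 × 36000 + 0.28 × 153000 + 0.02 × 120000 + 0.52 × 149000 = 6480 + 42840 + 2400 + 77480 = 129200
EV(B) = 0.4 × (-50500) + 0.4 × 104000 + 0.2 × 139000 = -20200 + 41600 + 27800 = 49200
Branch C: 58000 (certain)
Overall = 0.4 × 129200 + 0.2 × 49200 + 0.4 × 58000 = 51680 + 9840 + 23200 = 84720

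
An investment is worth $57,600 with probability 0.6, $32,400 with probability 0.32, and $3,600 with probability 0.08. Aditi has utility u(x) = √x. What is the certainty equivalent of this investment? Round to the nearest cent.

E[u] = 0.6·√57600 + 0.32·√32400 + 0.08·√3600 = 0.6·240 + 0.32·180 + 0.08·60 = 206.4
CE = (206.4)² = 42600.96

$42,600.96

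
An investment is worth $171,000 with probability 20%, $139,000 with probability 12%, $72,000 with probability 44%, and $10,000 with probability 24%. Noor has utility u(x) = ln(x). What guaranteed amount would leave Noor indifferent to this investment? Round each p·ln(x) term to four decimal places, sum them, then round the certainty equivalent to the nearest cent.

E[u] = 0.2·ln(171000) + 0.12·ln(139000) + 0.44·ln(72000) + 0.24·ln(10000) = 2.4099 + 1.4211 + 4.9211 + 2.2105 = 10.9626
CE = e^10.9626 ≈ 57676.21

$57,676.21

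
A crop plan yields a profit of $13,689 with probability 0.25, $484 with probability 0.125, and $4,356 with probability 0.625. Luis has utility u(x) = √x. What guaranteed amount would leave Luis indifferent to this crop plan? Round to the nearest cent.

E[u] = 0.25·√13689 + 0.125·√484 + 0.625·√4356 = 0.25·117 + 0.125·22 + 0.625·66 = 73.25
CE = (73.25)² = 5365.5625

$5,365.56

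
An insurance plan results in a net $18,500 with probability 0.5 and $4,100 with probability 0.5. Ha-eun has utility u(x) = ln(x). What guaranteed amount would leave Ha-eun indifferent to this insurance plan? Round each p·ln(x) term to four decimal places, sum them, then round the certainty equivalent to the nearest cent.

$8,709.76

E[u] = 0.5·ln(18500) + 0.5·ln(4100) = 4.9128 + 4.1594 = 9.0722
CE = e^9.0722 ≈ 8709.76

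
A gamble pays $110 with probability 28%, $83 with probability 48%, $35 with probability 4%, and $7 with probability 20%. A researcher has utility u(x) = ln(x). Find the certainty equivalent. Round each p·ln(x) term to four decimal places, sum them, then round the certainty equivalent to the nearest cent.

$52.91

E[u] = 0.28·ln(110) + 0.48·ln(83) + 0.04·ln(35) + 0.2·ln(7) = 1.3161 + 2.1210 + 0.1422 + 0.3892 = 3.9685
CE = e^3.9685 ≈ 52.91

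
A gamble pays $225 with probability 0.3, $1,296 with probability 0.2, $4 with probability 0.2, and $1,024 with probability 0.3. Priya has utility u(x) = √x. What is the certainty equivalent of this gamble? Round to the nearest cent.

$470.89

E[u] = 0.3·√225 + 0.2·√1296 + 0.2·√4 + 0.3·√1024 = 0.3·15 + 0.2·36 + 0.2·2 + 0.3·32 = 21.7
CE = (21.7)² = 470.89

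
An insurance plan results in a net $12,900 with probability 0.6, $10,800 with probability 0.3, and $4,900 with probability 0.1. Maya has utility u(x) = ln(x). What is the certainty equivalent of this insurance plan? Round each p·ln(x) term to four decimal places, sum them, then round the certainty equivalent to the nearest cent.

E[u] = 0.6·ln(12900) + 0.3·ln(10800) + 0.1·ln(4900) = 5.6790 + 2.7862 + 0.8497 = 9.3149
CE = e^9.3149 ≈ 11102.22

$11,102.22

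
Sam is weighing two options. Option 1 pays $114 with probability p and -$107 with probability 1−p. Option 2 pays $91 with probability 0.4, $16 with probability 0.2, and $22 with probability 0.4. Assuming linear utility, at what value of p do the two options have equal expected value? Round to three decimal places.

EV(Option 2) = 0.4 × 91 + 0.2 × 16 + 0.4 × 22 = 36.4 + 3.2 + 8.8 = 48.4
p·114 + (1−p)·(-107) = 48.4
221p − 107 = 48.4
p = (48.4 + 107) / 221

p = 0.703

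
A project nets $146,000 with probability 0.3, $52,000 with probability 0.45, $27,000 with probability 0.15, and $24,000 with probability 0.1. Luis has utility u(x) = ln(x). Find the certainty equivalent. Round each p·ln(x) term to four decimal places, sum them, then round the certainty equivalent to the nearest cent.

$59,456.49

E[u] = 0.3·ln(146000) + 0.45·ln(52000) + 0.15·ln(27000) + 0.1·ln(24000) = 3.5674 + 4.8865 + 1.5305 + 1.0086 = 10.9930
CE = e^10.9930 ≈ 59456.49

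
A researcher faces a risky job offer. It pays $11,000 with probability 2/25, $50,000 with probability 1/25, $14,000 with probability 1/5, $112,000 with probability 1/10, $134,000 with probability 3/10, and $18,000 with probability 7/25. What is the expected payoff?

$62,120

EV = 2/25 × 11000 + 1/25 × 50000 + 1/5 × 14000 + 1/10 × 112000 + 3/10 × 134000 + 7/25 × 18000 = 880 + 2000 + 2800 + 11200 + 40200 + 5040 = 62120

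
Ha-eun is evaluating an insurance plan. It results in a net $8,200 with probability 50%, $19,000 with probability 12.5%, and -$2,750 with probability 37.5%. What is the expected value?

$5,443.75

EV = 0.5 × 8200 + 0.125 × 19000 + 0.375 × (-2750) = 4100 + 2375 − 1031.25 = 5443.75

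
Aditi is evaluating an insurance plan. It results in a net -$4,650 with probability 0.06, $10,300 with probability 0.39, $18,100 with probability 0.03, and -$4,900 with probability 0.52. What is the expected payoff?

EV = 0.06 × (-4650) + 0.39 × 10300 + 0.03 × 18100 + 0.52 × (-4900) = -279 + 4017 + 543 − 2548 = 1733

$1,733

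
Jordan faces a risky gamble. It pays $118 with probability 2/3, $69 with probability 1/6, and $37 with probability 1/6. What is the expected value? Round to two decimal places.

EV = 2/3 × 118 + 1/6 × 69 + 1/6 × 37 = 78.6667 + 11.5 + 6.1667 = 96.3333

$96.33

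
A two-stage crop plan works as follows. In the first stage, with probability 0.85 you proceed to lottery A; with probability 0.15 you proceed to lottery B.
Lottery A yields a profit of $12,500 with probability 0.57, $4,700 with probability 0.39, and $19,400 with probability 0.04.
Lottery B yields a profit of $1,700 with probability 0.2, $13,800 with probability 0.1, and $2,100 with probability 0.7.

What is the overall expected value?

EV(A) = 0.57 × 12500 + 0.39 × 4700 + 0.04 × 19400 = 7125 + 1833 + 776 = 9734
EV(B) = 0.2 × 1700 + 0.1 × 13800 + 0.7 × 2100 = 340 + 1380 + 1470 = 3190
Overall = 0.85 × 9734 + 0.15 × 3190 = 8273.9 + 478.5 = 8752.4

$8,752.40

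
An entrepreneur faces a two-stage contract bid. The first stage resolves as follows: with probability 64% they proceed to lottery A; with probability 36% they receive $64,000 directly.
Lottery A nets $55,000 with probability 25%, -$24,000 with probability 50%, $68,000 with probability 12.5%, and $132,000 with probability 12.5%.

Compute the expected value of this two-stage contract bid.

$40,160

EV(A) = 0.25 × 55000 + 0.5 × (-24000) + 0.125 × 68000 + 0.125 × 132000 = 13750 − 12000 + 8500 + 16500 = 26750
Branch B: 64000 (certain)
Overall = 0.64 × 26750 + 0.36 × 64000 = 17120 + 23040 = 40160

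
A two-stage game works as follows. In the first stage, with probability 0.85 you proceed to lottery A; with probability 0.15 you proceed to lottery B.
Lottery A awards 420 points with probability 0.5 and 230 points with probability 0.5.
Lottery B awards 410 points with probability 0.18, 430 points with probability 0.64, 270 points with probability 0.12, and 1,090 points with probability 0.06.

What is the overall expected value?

EV(A) = 0.5 × 420 + 0.5 × 230 = 210 + 115 = 325
EV(B) = 0.18 × 410 + 0.64 × 430 + 0.12 × 270 + 0.06 × 1090 = 73.8 + 275.2 + 32.4 + 65.4 = 446.8
Overall = 0.85 × 325 + 0.15 × 446.8 = 276.25 + 67.02 = 343.27

343.27 points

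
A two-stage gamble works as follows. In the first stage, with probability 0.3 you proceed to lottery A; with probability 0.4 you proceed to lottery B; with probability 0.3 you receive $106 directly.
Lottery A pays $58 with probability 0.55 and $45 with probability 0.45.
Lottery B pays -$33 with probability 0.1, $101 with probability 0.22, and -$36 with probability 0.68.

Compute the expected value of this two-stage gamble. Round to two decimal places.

EV(A) = 0.55 × 58 + 0.45 × 45 = 31.9 + 20.25 = 52.15
EV(B) = 0.1 × (-33) + 0.22 × 101 + 0.68 × (-36) = -3.3 + 22.22 − 24.48 = -5.56
Branch C: 106 (certain)
Overall = 0.3 × 52.15 + 0.4 × (-5.56) + 0.3 × 106 = 15.645 − 2.224 + 31.8 = 45.221

$45.22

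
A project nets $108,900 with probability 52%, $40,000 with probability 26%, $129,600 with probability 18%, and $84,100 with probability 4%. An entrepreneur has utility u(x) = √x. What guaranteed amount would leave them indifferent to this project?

$90,000

E[u] = 0.52·√108900 + 0.26·√40000 + 0.18·√129600 + 0.04·√84100 = 0.52·330 + 0.26·200 + 0.18·360 + 0.04·290 = 300
CE = (300)² = 90000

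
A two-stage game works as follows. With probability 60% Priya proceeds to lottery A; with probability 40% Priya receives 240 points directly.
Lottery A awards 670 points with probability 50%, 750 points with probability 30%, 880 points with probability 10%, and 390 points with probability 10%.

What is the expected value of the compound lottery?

508.2 points

EV(A) = 0.5 × 670 + 0.3 × 750 + 0.1 × 880 + 0.1 × 390 = 335 + 225 + 88 + 39 = 687
Branch B: 240 (certain)
Overall = 0.6 × 687 + 0.4 × 240 = 412.2 + 96 = 508.2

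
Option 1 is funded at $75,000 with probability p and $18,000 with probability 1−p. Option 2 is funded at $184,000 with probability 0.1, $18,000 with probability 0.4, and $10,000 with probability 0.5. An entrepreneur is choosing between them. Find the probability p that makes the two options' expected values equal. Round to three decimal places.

p = 0.221

EV(Option 2) = 0.1 × 184000 + 0.4 × 18000 + 0.5 × 10000 = 18400 + 7200 + 5000 = 30600
p·75000 + (1−p)·18000 = 30600
57000p + 18000 = 30600
p = (30600 − 18000) / 57000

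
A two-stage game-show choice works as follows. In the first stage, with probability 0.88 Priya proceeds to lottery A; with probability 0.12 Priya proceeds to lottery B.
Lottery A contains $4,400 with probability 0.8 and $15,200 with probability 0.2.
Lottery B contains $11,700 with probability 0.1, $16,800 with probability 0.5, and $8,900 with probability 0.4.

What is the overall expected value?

EV(A) = 0.8 × 4400 + 0.2 × 15200 = 3520 + 3040 = 6560
EV(B) = 0.1 × 11700 + 0.5 × 16800 + 0.4 × 8900 = 1170 + 8400 + 3560 = 13130
Overall = 0.88 × 6560 + 0.12 × 13130 = 5772.8 + 1575.6 = 7348.4

$7,348.40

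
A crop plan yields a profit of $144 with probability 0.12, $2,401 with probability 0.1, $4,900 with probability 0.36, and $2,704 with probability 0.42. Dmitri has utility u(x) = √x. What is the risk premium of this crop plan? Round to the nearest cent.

$307.64

E[u] = 0.12·√144 + 0.1·√2401 + 0.36·√4900 + 0.42·√2704 = 0.12·12 + 0.1·49 + 0.36·70 + 0.42·52 = 53.38
CE = (53.38)² = 2849.4244
Risk premium = EV − CE = 3157.06 − 2849.4244 = 307.6356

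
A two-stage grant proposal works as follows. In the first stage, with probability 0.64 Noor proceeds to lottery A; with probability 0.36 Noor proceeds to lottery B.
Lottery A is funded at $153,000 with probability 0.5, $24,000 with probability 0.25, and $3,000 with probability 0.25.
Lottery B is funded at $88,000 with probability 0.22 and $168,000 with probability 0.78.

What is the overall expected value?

$107,424

EV(A) = 0.5 × 153000 + 0.25 × 24000 + 0.25 × 3000 = 76500 + 6000 + 750 = 83250
EV(B) = 0.22 × 88000 + 0.78 × 168000 = 19360 + 131040 = 150400
Overall = 0.64 × 83250 + 0.36 × 150400 = 53280 + 54144 = 107424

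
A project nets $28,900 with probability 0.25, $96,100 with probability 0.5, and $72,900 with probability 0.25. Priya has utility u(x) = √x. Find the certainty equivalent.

E[u] = 0.25·√28900 + 0.5·√96100 + 0.25·√72900 = 0.25·170 + 0.5·310 + 0.25·270 = 265
CE = (265)² = 70225

$70,225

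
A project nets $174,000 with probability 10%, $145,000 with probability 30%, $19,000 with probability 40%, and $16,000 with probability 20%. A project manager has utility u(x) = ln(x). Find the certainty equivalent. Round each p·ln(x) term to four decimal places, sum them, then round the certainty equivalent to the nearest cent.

$42,150.42

E[u] = 0.1·ln(174000) + 0.3·ln(145000) + 0.4·ln(19000) + 0.2·ln(16000) = 1.2067 + 3.5653 + 3.9409 + 1.9361 = 10.6490
CE = e^10.6490 ≈ 42150.42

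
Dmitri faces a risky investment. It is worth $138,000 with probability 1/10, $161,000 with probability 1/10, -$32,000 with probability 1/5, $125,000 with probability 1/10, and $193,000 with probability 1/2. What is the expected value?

EV = 1/10 × 138000 + 1/10 × 161000 + 1/5 × (-32000) + 1/10 × 125000 + 1/2 × 193000 = 13800 + 16100 − 6400 + 12500 + 96500 = 132500

$132,500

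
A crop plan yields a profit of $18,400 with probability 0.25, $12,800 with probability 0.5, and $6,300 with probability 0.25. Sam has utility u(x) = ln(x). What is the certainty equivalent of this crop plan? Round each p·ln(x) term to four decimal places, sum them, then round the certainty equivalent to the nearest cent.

E[u] = 0.25·ln(18400) + 0.5·ln(12800) + 0.25·ln(6300) = 2.4550 + 4.7286 + 2.1871 = 9.3707
CE = e^9.3707 ≈ 11739.33

$11,739.33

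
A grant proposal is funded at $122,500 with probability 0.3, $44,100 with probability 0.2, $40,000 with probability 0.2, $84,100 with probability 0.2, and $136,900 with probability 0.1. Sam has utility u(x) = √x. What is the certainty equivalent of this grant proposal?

$79,524

E[u] = 0.3·√122500 + 0.2·√44100 + 0.2·√40000 + 0.2·√84100 + 0.1·√136900 = 0.3·350 + 0.2·210 + 0.2·200 + 0.2·290 + 0.1·370 = 282
CE = (282)² = 79524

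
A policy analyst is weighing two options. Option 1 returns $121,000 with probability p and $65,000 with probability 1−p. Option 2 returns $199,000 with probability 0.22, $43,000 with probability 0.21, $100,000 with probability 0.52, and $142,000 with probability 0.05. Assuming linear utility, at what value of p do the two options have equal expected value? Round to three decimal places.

EV(Option 2) = 0.22 × 199000 + 0.21 × 43000 + 0.52 × 100000 + 0.05 × 142000 = 43780 + 9030 + 52000 + 7100 = 111910
p·121000 + (1−p)·65000 = 111910
56000p + 65000 = 111910
p = (111910 − 65000) / 56000

p = 0.838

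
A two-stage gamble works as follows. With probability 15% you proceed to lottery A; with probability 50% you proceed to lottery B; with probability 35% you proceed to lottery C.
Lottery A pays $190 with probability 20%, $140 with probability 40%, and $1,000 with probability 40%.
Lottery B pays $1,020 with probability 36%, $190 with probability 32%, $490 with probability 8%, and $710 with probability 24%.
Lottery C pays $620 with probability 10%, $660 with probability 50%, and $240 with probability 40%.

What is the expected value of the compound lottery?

$563.70

EV(A) = 0.2 × 190 + 0.4 × 140 + 0.4 × 1000 = 38 + 56 + 400 = 494
EV(B) = 0.36 × 1020 + 0.32 × 190 + 0.08 × 490 + 0.24 × 710 = 367.2 + 60.8 + 39.2 + 170.4 = 637.6
EV(C) = 0.1 × 620 + 0.5 × 660 + 0.4 × 240 = 62 + 330 + 96 = 488
Overall = 0.15 × 494 + 0.5 × 637.6 + 0.35 × 488 = 74.1 + 318.8 + 170.8 = 563.7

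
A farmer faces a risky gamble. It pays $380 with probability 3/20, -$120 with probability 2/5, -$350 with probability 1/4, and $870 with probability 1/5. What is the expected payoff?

$95.50

EV = 3/20 × 380 + 2/5 × (-120) + 1/4 × (-350) + 1/5 × 870 = 57 − 48 − 87.5 + 174 = 95.5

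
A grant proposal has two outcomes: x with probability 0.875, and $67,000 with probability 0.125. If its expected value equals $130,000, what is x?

x = $139,000

0.875·x + 0.125·67000 = 130000
0.875·x = 130000 − 8375 = 121625
x = 121625 / 0.875 = 139000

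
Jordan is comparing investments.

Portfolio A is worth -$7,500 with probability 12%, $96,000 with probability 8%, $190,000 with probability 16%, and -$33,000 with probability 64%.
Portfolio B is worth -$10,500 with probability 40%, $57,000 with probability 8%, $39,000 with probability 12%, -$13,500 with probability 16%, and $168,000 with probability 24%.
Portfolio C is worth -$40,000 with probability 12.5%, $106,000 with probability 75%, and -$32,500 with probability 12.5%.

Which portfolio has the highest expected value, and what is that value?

Portfolio C ($70,437.50)

Portfolio A = 0.12 × (-7500) + 0.08 × 96000 + 0.16 × 190000 + 0.64 × (-33000) = -900 + 7680 + 30400 − 21120 = 16060
Portfolio B = 0.4 × (-10500) + 0.08 × 57000 + 0.12 × 39000 + 0.16 × (-13500) + 0.24 × 168000 = -4200 + 4560 + 4680 − 2160 + 40320 = 43200
Portfolio C = 0.125 × (-40000) + 0.75 × 106000 + 0.125 × (-32500) = -5000 + 79500 − 4062.5 = 70437.5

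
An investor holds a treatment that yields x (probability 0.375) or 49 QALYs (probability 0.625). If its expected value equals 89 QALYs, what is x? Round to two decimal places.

x = 155.67 QALYs

0.375·x + 0.625·49 = 89
0.375·x = 89 − 30.625 = 58.375
x = 58.375 / 0.375 = 155.6667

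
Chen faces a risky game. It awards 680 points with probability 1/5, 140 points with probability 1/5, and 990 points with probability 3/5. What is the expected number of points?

EV = 1/5 × 680 + 1/5 × 140 + 3/5 × 990 = 136 + 28 + 594 = 758

758 points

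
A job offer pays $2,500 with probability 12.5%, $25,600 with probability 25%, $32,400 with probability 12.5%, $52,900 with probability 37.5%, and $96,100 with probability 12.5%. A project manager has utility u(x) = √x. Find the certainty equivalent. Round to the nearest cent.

$37,539.06

E[u] = 0.125·√2500 + 0.25·√25600 + 0.125·√32400 + 0.375·√52900 + 0.125·√96100 = 0.125·50 + 0.25·160 + 0.125·180 + 0.375·230 + 0.125·310 = 193.75
CE = (193.75)² = 37539.0625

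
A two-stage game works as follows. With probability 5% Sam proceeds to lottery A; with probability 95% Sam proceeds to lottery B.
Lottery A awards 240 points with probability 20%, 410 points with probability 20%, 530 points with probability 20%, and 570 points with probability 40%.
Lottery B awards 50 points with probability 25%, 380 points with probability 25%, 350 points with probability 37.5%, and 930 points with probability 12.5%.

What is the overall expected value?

EV(A) = 0.2 × 240 + 0.2 × 410 + 0.2 × 530 + 0.4 × 570 = 48 + 82 + 106 + 228 = 464
EV(B) = 0.25 × 50 + 0.25 × 380 + 0.375 × 350 + 0.125 × 930 = 12.5 + 95 + 131.25 + 116.25 = 355
Overall = 0.05 × 464 + 0.95 × 355 = 23.2 + 337.25 = 360.45

360.45 points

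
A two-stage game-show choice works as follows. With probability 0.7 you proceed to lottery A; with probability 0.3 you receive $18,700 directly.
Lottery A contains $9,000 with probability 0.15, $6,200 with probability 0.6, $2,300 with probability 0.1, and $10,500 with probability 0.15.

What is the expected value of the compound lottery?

EV(A) = 0.15 × 9000 + 0.6 × 6200 + 0.1 × 2300 + 0.15 × 10500 = 1350 + 3720 + 230 + 1575 = 6875
Branch B: 18700 (certain)
Overall = 0.7 × 6875 + 0.3 × 18700 = 4812.5 + 5610 = 10422.5

$10,422.50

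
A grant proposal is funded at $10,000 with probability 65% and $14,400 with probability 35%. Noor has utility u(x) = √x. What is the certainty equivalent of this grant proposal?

$11,449

E[u] = 0.65·√10000 + 0.35·√14400 = 0.65·100 + 0.35·120 = 107
CE = (107)² = 11449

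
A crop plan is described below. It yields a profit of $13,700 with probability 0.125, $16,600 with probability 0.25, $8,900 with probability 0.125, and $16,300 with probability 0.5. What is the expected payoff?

$15,125

EV = 0.125 × 13700 + 0.25 × 16600 + 0.125 × 8900 + 0.5 × 16300 = 1712.5 + 4150 + 1112.5 + 8150 = 15125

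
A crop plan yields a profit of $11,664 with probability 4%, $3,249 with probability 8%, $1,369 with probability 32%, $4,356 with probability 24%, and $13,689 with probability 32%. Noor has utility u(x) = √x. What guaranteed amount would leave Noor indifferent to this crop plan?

$5,476

E[u] = 0.04·√11664 + 0.08·√3249 + 0.32·√1369 + 0.24·√4356 + 0.32·√13689 = 0.04·108 + 0.08·57 + 0.32·37 + 0.24·66 + 0.32·117 = 74
CE = (74)² = 5476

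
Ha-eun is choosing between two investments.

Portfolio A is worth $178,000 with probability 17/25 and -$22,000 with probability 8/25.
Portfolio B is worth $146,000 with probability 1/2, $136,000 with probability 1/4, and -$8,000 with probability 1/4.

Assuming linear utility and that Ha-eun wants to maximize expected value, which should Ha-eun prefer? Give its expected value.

Portfolio A ($114,000)

Portfolio A = 17/25 × 178000 + 8/25 × (-22000) = 121040 − 7040 = 114000
Portfolio B = 1/2 × 146000 + 1/4 × 136000 + 1/4 × (-8000) = 73000 + 34000 − 2000 = 105000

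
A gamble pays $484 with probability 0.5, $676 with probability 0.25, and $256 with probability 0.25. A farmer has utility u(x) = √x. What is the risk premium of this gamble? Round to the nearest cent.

E[u] = 0.5·√484 + 0.25·√676 + 0.25·√256 = 0.5·22 + 0.25·26 + 0.25·16 = 21.5
CE = (21.5)² = 462.25
Risk premium = EV − CE = 475 − 462.25 = 12.75

$12.75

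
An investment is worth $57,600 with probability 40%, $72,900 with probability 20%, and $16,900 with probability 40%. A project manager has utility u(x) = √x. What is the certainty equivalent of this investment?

$40,804

E[u] = 0.4·√57600 + 0.2·√72900 + 0.4·√16900 = 0.4·240 + 0.2·270 + 0.4·130 = 202
CE = (202)² = 40804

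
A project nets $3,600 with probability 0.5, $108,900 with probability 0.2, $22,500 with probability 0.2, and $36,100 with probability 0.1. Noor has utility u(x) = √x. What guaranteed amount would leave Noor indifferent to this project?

E[u] = 0.5·√3600 + 0.2·√108900 + 0.2·√22500 + 0.1·√36100 = 0.5·60 + 0.2·330 + 0.2·150 + 0.1·190 = 145
CE = (145)² = 21025

$21,025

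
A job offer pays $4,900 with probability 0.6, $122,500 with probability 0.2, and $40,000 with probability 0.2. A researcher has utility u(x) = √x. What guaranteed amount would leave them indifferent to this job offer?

E[u] = 0.6·√4900 + 0.2·√122500 + 0.2·√40000 = 0.6·70 + 0.2·350 + 0.2·200 = 152
CE = (152)² = 23104

$23,104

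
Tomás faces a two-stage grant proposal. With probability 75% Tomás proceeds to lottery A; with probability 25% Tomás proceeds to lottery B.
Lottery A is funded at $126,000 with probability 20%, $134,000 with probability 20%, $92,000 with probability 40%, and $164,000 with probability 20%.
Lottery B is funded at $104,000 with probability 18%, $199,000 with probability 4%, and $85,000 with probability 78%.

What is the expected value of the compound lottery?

EV(A) = 0.2 × 126000 + 0.2 × 134000 + 0.4 × 92000 + 0.2 × 164000 = 25200 + 26800 + 36800 + 32800 = 121600
EV(B) = 0.18 × 104000 + 0.04 × 199000 + 0.78 × 85000 = 18720 + 7960 + 66300 = 92980
Overall = 0.75 × 121600 + 0.25 × 92980 = 91200 + 23245 = 114445

$114,445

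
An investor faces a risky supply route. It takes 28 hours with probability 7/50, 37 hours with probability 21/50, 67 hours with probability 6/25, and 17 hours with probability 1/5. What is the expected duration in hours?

38.94 hours

EV = 7/50 × 28 + 21/50 × 37 + 6/25 × 67 + 1/5 × 17 = 3.92 + 15.54 + 16.08 + 3.4 = 38.94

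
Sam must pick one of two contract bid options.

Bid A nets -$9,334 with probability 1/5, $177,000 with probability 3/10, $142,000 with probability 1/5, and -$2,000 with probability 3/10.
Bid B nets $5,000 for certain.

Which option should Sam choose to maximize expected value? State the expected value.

Bid A = 1/5 × (-9334) + 3/10 × 177000 + 1/5 × 142000 + 3/10 × (-2000) = -1866.8 + 53100 + 28400 − 600 = 79033.2
Bid B: 5000 (certain)

Bid A ($79,033.20)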